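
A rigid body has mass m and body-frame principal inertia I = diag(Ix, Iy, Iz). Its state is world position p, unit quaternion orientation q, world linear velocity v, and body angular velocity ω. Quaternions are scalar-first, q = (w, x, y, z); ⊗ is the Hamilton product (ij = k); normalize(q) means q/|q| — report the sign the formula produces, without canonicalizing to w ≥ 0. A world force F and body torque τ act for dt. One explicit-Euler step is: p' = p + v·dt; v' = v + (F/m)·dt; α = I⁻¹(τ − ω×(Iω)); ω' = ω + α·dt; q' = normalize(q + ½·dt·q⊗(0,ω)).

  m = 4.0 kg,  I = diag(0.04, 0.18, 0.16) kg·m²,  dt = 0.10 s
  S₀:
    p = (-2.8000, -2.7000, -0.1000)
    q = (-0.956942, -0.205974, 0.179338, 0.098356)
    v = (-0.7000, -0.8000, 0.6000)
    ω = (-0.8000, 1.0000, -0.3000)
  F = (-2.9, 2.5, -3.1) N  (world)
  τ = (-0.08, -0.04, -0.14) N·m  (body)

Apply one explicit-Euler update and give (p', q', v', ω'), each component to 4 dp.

ω×(Iω) gyroscopic = (0.0060, -0.0288, -0.1120)
α = I⁻¹(τ − ω×Iω) = (-2.1500, -0.0622, -0.1750)
ω' = ω + α·dt = (-1.0150, 0.9938, -0.3175)
q⊗(0,ω) = (-0.3146104, 0.6133962, -1.0974190, 0.2245790)
q' = normalize(q + ½dt·q⊗(0,ω)) = (-0.9706, -0.1749, 0.1242, 0.1093)
linear accel F/m = (-0.7250, 0.6250, -0.7750)
new position p' = (-2.8700, -2.7800, -0.0400)
new velocity v' = (-0.7725, -0.7375, 0.5225)

p' = (-2.8700, -2.7800, -0.0400)
q' = (-0.9706, -0.1749, 0.1242, 0.1093)
v' = (-0.7725, -0.7375, 0.5225)
ω' = (-1.0150, 0.9938, -0.3175)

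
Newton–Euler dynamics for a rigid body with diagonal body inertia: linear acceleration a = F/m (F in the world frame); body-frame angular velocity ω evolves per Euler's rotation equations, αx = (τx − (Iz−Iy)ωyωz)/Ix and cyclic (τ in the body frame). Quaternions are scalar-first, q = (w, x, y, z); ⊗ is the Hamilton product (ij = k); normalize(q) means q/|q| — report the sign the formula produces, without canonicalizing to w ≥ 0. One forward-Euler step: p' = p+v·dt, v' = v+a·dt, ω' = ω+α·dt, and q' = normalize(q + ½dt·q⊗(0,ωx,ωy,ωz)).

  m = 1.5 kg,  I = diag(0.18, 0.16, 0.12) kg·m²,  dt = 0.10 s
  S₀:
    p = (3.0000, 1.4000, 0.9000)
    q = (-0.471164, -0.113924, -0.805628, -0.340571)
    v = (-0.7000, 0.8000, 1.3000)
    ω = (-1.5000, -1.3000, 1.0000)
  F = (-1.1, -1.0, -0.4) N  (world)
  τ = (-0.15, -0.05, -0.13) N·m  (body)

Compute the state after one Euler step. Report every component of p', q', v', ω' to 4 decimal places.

α = I⁻¹(τ − ω×Iω) = (-1.1222, 0.2500, -0.7583)
ω + α·dt = (-1.6122, -1.2750, 0.9242)
2q̇ = q⊗(0,ω) = (-0.8776314, -0.5416243, 1.2372937, -1.5315048)
updated quaternion q' = (-0.5119, -0.1401, -0.7392, -0.4146)
linear accel F/m = (-0.7333, -0.6667, -0.2667)
new position p' = (2.9300, 1.4800, 1.0300)
v + (F/m)dt = (-0.7733, 0.7333, 1.2733)

p' = (2.9300, 1.4800, 1.0300)
q' = (-0.5119, -0.1401, -0.7392, -0.4146)
v' = (-0.7733, 0.7333, 1.2733)
ω' = (-1.6122, -1.2750, 0.9242)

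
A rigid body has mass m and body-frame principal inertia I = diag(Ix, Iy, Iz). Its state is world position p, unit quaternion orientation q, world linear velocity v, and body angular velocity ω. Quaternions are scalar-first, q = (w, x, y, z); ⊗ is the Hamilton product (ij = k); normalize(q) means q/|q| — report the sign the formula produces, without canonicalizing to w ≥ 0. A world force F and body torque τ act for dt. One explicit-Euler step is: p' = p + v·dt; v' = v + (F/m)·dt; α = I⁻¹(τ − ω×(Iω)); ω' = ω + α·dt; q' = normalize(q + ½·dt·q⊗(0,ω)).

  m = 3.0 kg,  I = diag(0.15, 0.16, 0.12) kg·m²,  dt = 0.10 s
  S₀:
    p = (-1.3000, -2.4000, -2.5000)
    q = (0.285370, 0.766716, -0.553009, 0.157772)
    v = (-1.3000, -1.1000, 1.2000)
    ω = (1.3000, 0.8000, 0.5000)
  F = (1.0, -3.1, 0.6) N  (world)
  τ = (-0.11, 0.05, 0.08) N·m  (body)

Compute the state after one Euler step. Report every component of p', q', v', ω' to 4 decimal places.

p' = (-1.4300, -2.5100, -2.3800)
q' = (0.2529, 0.7627, -0.5487, 0.2308)
v' = (-1.2667, -1.2033, 1.2200)
ω' = (1.2373, 0.8191, 0.5580)

linear accel F/m = (0.3333, -1.0333, 0.2000)
p' = p + v·dt = (-1.4300, -2.5100, -2.3800)
v' = v + a·dt = (-1.2667, -1.2033, 1.2200)
(τ − ω×Iω)/I = (-0.6267, 0.1906, 0.5800)
new body rate ω' = (1.2373, 0.8191, 0.5580)
2q̇ = q⊗(0,ω) = (-0.6332096, -0.0317411, 0.0500416, 1.4749695)
q + ½dt·q⊗(0,ω), renormalized = (0.2529, 0.7627, -0.5487, 0.2308)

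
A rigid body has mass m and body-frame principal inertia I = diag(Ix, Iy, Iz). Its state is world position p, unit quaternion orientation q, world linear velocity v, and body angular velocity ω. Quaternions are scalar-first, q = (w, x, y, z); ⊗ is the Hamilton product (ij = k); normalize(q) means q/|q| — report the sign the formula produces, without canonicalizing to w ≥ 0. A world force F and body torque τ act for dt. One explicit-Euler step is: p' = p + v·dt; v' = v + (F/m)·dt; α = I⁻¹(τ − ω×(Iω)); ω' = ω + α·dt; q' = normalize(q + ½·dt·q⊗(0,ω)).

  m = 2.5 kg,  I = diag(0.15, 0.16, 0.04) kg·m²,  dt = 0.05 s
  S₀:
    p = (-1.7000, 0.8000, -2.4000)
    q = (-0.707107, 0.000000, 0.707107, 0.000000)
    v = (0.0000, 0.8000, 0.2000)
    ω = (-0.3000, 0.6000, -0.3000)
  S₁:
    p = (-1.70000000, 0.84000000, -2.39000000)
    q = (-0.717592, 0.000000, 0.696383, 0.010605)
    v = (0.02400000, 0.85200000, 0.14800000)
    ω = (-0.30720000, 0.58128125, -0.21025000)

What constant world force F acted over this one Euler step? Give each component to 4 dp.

v₁ − v₀ = (0.02400000, 0.05200000, -0.05200000)
F = m·Δv/dt = (1.2000, 2.6000, -2.6000)

F = (1.2000, 2.6000, -2.6000)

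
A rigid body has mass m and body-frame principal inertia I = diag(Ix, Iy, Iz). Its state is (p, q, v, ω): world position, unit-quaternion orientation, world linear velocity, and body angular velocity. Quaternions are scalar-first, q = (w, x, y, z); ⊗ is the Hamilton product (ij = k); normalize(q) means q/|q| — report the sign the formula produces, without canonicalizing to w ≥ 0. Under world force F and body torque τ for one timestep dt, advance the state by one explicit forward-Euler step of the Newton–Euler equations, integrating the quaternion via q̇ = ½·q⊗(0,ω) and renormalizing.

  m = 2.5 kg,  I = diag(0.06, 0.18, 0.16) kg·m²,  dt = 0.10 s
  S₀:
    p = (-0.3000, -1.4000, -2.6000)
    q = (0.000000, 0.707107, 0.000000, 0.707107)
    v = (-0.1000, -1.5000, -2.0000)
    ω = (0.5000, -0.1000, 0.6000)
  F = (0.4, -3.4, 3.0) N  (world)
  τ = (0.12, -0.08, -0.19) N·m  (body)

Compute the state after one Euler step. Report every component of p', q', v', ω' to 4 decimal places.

p' = (-0.3100, -1.5500, -2.8000)
q' = (-0.0389, 0.7101, -0.0035, 0.7030)
v' = (-0.0840, -1.6360, -1.8800)
ω' = (0.6980, -0.1278, 0.4850)

p + v·dt = (-0.3100, -1.5500, -2.8000)
v + (F/m)dt = (-0.0840, -1.6360, -1.8800)
ω×(Iω) gyroscopic = (0.0012, -0.0300, -0.0060)
angular accel α = (1.9800, -0.2778, -1.1500)
ω + α·dt = (0.6980, -0.1278, 0.4850)
2q̇ = q⊗(0,ω) = (-0.7778177, 0.0707107, -0.0707107, -0.0707107)
q + ½dt·q⊗(0,ω), renormalized = (-0.0389, 0.7101, -0.0035, 0.7030)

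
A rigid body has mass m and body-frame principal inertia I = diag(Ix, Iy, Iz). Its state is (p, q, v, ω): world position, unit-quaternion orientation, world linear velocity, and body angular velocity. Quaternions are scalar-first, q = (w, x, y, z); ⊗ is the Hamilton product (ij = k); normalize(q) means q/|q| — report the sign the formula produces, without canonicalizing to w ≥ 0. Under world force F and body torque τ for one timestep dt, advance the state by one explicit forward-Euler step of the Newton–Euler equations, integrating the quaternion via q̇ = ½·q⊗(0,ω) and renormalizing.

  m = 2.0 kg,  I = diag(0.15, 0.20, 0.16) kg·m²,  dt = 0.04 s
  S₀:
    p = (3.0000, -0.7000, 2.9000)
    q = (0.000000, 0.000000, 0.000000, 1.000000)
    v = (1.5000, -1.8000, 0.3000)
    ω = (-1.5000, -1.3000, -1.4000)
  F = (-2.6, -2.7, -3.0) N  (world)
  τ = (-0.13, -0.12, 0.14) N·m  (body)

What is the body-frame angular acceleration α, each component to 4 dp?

α = (-0.3813, -0.4950, 0.2656)

gyro term ω×Iω = (-0.0728, -0.0210, 0.0975)
angular accel α = (-0.3813, -0.4950, 0.2656)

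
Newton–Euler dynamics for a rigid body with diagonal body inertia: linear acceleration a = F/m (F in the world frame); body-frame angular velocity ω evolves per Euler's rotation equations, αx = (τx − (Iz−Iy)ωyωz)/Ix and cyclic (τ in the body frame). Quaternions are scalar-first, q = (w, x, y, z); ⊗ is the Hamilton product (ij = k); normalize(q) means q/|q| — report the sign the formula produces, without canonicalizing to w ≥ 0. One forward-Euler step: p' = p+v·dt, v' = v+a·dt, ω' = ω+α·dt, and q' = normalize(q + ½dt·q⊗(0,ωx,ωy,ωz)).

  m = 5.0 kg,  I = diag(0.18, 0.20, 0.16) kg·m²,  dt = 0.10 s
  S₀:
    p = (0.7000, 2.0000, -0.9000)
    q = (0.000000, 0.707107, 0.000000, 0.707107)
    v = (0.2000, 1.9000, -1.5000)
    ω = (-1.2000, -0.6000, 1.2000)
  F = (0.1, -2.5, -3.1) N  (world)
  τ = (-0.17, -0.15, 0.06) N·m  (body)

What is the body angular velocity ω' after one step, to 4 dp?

precession coupling ω×(Iω) = (0.0288, -0.0288, 0.0144)
(τ − ω×Iω)/I = (-1.1044, -0.6060, 0.2850)
ω + α·dt = (-1.3104, -0.6606, 1.2285)

ω' = (-1.3104, -0.6606, 1.2285)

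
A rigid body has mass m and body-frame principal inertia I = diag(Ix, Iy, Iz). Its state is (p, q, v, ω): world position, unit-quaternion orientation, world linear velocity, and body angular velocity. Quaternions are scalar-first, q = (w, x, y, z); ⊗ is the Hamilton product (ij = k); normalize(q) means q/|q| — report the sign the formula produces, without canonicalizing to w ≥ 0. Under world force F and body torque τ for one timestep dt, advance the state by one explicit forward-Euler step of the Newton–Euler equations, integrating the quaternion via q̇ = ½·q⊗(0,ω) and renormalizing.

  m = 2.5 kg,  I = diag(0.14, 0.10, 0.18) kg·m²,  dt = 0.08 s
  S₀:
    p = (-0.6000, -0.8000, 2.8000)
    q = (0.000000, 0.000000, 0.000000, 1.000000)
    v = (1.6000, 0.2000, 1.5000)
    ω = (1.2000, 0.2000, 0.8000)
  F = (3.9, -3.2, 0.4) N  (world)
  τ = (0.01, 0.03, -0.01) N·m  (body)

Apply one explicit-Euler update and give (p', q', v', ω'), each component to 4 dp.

p' = (-0.4720, -0.7840, 2.9200)
q' = (-0.0319, -0.0080, 0.0479, 0.9983)
v' = (1.7248, 0.0976, 1.5128)
ω' = (1.1984, 0.2547, 0.7998)

a = F/m = (1.5600, -1.2800, 0.1600)
p + v·dt = (-0.4720, -0.7840, 2.9200)
new velocity v' = (1.7248, 0.0976, 1.5128)
gyro term ω×Iω = (0.0128, -0.0384, -0.0096)
(τ − ω×Iω)/I = (-0.0200, 0.6840, -0.0022)
ω + α·dt = (1.1984, 0.2547, 0.7998)
q⊗(0,ω) = (-0.8000000, -0.2000000, 1.2000000, 0.0000000)
updated quaternion q' = (-0.0319, -0.0080, 0.0479, 0.9983)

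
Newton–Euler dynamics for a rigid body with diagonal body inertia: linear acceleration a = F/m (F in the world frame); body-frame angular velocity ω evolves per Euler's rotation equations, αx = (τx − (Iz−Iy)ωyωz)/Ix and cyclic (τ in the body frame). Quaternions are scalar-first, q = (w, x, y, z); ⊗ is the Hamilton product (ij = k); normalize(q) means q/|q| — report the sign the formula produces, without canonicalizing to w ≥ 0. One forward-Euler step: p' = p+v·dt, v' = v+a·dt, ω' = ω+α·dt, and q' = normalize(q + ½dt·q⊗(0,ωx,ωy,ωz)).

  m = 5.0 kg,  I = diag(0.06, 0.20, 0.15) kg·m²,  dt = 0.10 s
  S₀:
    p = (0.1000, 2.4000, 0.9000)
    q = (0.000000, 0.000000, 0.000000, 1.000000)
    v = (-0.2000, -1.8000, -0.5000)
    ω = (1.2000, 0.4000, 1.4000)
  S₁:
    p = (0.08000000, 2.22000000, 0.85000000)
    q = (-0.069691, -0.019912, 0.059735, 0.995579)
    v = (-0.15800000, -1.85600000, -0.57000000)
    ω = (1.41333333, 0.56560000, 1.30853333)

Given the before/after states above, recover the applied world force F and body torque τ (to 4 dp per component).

Δv = v₁−v₀ = (0.04200000, -0.05600000, -0.07000000)
F = m·Δv/dt = (2.1000, -2.8000, -3.5000)
ω₁ − ω₀ = (0.21333333, 0.16560000, -0.09146667)
I·α + gyro = (0.1000, 0.1800, -0.0700)

F = (2.1000, -2.8000, -3.5000)
τ = (0.1000, 0.1800, -0.0700)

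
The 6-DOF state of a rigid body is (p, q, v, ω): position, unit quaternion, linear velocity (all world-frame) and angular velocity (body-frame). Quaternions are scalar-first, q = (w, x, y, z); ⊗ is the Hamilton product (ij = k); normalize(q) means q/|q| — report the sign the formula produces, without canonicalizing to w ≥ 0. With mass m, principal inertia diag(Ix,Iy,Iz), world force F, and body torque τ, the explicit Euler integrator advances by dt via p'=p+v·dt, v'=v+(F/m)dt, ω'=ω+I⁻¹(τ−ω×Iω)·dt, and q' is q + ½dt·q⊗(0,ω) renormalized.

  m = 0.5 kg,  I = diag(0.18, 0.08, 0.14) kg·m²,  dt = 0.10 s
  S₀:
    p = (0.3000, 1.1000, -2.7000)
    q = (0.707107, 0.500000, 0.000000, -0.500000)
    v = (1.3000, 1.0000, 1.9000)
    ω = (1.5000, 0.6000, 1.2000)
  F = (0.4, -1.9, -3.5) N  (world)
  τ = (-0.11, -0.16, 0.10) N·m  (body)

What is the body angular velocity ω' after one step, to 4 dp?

ω' = (1.4149, 0.3100, 1.3357)

angular accel α = (-0.8511, -2.9000, 1.3571)
new body rate ω' = (1.4149, 0.3100, 1.3357)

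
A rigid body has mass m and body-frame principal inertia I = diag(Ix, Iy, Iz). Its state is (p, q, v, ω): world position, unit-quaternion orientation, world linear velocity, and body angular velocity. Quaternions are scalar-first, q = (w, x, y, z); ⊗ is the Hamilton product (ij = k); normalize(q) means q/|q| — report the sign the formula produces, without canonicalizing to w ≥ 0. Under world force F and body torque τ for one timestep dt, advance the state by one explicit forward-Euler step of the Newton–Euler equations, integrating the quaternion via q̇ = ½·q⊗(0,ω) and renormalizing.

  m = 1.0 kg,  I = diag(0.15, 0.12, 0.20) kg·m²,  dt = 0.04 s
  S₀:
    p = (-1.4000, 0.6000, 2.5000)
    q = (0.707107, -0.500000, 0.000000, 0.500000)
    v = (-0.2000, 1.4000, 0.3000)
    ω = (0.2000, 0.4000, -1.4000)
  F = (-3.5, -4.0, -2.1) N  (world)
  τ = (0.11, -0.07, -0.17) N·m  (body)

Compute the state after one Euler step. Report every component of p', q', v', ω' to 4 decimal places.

p' = (-1.4080, 0.6560, 2.5120)
q' = (0.7228, -0.5010, -0.0063, 0.4760)
v' = (-0.3400, 1.2400, 0.2160)
ω' = (0.2413, 0.3720, -1.4335)

linear accel F/m = (-3.5000, -4.0000, -2.1000)
new position p' = (-1.4080, 0.6560, 2.5120)
new velocity v' = (-0.3400, 1.2400, 0.2160)
(τ − ω×Iω)/I = (1.0320, -0.7000, -0.8380)
new body rate ω' = (0.2413, 0.3720, -1.4335)
q⊗(0,ω) = (0.8000000, -0.0585786, -0.3171572, -1.1899498)
updated quaternion q' = (0.7228, -0.5010, -0.0063, 0.4760)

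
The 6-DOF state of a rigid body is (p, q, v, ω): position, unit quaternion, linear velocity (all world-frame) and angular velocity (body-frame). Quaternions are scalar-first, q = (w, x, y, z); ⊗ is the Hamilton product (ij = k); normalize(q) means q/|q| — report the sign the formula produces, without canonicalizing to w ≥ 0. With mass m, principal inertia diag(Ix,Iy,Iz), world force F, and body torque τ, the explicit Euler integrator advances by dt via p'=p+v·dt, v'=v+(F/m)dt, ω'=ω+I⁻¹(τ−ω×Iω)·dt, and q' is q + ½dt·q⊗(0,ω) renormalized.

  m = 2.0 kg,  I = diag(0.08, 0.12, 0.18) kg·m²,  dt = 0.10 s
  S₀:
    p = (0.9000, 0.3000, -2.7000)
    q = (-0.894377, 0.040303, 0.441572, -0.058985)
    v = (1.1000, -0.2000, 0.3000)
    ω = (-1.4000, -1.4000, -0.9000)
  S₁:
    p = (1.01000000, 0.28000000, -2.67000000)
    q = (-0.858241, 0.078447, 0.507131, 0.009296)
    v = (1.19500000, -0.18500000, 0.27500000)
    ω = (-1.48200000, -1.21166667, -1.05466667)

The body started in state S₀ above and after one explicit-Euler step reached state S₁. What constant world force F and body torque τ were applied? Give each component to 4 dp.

F = (1.9000, 0.3000, -0.5000)
τ = (0.0100, 0.1000, -0.2000)

velocity change Δv = (0.09500000, 0.01500000, -0.02500000)
F = m·Δv/dt = (1.9000, 0.3000, -0.5000)
ω₁ − ω₀ = (-0.08200000, 0.18833333, -0.15466667)
applied torque τ = (0.0100, 0.1000, -0.2000)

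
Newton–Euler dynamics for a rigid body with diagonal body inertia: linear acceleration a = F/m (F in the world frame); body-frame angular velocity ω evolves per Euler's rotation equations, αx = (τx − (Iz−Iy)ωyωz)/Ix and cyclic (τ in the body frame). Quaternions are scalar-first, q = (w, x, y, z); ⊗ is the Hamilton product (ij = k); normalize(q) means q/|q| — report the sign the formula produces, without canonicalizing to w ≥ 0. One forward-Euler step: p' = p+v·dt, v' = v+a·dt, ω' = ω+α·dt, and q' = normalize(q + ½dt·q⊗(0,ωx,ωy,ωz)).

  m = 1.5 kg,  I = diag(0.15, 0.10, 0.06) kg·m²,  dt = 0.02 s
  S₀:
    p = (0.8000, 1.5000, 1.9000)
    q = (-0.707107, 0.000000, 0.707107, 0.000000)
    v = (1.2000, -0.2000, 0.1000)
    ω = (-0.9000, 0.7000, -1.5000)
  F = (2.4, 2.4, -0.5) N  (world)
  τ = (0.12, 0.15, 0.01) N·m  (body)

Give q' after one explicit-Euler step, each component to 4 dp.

Hamilton product q⊗(0,ω) = (-0.4949749, -0.4242642, -0.4949749, 1.6970568)
q + ½dt·q⊗(0,ω), renormalized = (-0.7119, -0.0042, 0.7020, 0.0170)

q' = (-0.7119, -0.0042, 0.7020, 0.0170)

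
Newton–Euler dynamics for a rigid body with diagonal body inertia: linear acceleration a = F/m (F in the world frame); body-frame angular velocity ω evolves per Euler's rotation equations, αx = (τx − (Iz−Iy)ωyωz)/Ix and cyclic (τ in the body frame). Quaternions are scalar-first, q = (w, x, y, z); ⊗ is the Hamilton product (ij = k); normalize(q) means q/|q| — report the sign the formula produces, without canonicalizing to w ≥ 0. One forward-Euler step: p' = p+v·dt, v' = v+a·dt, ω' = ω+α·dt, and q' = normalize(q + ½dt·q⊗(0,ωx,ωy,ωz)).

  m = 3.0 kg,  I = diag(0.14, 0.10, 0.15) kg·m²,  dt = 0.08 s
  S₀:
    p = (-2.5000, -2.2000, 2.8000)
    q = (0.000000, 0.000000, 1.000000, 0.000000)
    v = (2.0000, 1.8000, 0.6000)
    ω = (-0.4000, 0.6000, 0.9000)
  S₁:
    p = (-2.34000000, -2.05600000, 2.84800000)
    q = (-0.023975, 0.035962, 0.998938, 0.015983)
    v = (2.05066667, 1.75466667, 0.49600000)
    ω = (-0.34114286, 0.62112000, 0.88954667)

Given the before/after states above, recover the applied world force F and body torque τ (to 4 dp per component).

Δv = v₁−v₀ = (0.05066667, -0.04533333, -0.10400000)
F = m·Δv/dt = (1.9000, -1.7000, -3.9000)
ω₁ − ω₀ = (0.05885714, 0.02112000, -0.01045333)
precession coupling = (0.0270, 0.0036, 0.0096)
applied torque τ = (0.1300, 0.0300, -0.0100)

F = (1.9000, -1.7000, -3.9000)
τ = (0.1300, 0.0300, -0.0100)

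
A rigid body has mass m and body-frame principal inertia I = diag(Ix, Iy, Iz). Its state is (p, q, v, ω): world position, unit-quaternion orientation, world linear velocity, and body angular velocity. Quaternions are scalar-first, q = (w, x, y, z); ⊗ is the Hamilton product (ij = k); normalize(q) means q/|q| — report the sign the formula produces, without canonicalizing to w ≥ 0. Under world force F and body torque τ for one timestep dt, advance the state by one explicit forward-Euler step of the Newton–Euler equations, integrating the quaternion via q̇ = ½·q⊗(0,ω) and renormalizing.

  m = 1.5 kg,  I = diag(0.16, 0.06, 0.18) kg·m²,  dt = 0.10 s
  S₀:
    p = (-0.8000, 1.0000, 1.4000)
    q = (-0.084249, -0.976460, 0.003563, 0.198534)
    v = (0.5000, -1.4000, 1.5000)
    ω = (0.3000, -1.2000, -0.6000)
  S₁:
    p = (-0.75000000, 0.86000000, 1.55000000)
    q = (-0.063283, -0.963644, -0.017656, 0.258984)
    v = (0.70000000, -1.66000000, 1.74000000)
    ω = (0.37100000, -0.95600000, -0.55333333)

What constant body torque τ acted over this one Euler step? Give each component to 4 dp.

τ = (0.2000, 0.1500, 0.1200)

ω₁ − ω₀ = (0.07100000, 0.24400000, 0.04666667)
gyro term ω₀×Iω₀ = (0.0864, 0.0036, 0.0360)
I·α + gyro = (0.2000, 0.1500, 0.1200)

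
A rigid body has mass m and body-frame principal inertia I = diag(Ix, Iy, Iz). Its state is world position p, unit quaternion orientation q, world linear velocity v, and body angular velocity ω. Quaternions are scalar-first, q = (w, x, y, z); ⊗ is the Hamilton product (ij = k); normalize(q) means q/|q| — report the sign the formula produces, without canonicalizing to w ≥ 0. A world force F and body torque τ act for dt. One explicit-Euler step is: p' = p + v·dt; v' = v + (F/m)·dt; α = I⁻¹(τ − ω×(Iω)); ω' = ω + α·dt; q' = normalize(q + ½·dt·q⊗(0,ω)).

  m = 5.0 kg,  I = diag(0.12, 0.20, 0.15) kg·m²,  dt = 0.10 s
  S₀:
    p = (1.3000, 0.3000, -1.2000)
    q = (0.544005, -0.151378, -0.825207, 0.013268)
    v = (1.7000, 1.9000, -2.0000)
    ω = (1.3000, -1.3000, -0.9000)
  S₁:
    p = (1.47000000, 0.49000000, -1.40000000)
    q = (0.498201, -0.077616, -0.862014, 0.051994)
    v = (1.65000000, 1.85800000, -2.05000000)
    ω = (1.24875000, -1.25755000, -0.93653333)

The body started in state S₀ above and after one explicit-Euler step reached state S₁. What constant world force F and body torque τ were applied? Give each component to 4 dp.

velocity change Δv = (-0.05000000, -0.04200000, -0.05000000)
F = m·Δv/dt = (-2.5000, -2.1000, -2.5000)
ω₁ − ω₀ = (-0.05125000, 0.04245000, -0.03653333)
τ = I·(Δω/dt) + ω₀×(Iω₀) = (-0.1200, 0.1200, -0.1900)

F = (-2.5000, -2.1000, -2.5000)
τ = (-0.1200, 0.1200, -0.1900)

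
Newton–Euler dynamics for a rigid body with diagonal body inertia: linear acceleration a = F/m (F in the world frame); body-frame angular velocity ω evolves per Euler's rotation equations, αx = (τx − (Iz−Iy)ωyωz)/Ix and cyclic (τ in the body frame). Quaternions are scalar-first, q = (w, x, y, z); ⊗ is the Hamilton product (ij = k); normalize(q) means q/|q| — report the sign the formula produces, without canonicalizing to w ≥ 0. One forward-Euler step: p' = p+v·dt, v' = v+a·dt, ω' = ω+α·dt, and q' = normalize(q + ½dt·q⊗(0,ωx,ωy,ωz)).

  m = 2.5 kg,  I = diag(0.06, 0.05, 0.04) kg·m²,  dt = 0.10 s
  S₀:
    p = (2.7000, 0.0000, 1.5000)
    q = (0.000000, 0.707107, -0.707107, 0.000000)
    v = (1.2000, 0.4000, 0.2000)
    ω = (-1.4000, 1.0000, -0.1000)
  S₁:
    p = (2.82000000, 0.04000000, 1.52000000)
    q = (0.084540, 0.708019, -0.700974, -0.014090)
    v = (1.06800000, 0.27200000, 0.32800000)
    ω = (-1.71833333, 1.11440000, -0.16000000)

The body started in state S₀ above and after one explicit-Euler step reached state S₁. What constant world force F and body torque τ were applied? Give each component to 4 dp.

F = (-3.3000, -3.2000, 3.2000)
τ = (-0.1900, 0.0600, -0.0100)

ω₁ − ω₀ = (-0.31833333, 0.11440000, -0.06000000)
gyro term ω₀×Iω₀ = (0.0010, 0.0028, 0.0140)
applied torque τ = (-0.1900, 0.0600, -0.0100)
velocity change Δv = (-0.13200000, -0.12800000, 0.12800000)
applied force F = (-3.3000, -3.2000, 3.2000)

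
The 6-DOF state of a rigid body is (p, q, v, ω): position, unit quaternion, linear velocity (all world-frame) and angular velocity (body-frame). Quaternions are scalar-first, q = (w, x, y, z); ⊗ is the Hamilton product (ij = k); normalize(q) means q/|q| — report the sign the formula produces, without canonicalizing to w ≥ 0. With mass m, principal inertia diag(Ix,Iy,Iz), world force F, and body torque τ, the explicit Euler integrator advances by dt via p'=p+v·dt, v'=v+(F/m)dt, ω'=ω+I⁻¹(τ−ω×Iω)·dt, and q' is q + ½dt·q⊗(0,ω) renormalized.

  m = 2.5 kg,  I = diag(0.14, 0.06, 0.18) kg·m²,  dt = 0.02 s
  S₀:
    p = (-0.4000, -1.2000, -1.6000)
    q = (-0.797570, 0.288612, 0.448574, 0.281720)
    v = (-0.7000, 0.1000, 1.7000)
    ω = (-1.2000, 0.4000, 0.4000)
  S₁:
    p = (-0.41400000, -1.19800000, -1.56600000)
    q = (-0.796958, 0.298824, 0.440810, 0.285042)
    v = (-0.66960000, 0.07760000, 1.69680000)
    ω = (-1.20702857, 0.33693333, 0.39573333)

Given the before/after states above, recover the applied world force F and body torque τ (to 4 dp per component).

v₁ − v₀ = (0.03040000, -0.02240000, -0.00320000)
m·(v₁−v₀)/dt = (3.8000, -2.8000, -0.4000)
Δω = ω₁−ω₀ = (-0.00702857, -0.06306667, -0.00426667)
gyro term ω₀×Iω₀ = (0.0192, 0.0192, 0.0384)
applied torque τ = (-0.0300, -0.1700, 0.0000)

F = (3.8000, -2.8000, -0.4000)
τ = (-0.0300, -0.1700, 0.0000)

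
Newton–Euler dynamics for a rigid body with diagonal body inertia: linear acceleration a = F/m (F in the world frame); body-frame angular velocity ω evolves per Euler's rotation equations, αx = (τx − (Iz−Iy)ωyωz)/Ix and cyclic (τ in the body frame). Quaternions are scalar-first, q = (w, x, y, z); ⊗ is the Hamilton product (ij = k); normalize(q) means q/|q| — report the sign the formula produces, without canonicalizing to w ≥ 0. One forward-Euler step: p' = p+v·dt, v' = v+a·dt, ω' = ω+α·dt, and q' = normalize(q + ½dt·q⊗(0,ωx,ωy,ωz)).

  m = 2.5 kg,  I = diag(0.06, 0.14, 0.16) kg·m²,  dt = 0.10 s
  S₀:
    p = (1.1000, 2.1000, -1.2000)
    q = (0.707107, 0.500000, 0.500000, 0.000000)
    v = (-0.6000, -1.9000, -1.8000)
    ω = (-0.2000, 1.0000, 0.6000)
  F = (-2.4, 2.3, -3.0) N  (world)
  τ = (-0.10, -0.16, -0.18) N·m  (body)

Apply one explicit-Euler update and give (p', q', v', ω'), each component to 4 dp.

p' = (1.0400, 1.9100, -1.3800)
q' = (0.6859, 0.5070, 0.5194, 0.0511)
v' = (-0.6960, -1.8080, -1.9200)
ω' = (-0.3867, 0.8771, 0.4975)

linear accel F/m = (-0.9600, 0.9200, -1.2000)
new position p' = (1.0400, 1.9100, -1.3800)
new velocity v' = (-0.6960, -1.8080, -1.9200)
gyro term ω×Iω = (0.0120, 0.0120, -0.0160)
α = I⁻¹(τ − ω×Iω) = (-1.8667, -1.2286, -1.0250)
new body rate ω' = (-0.3867, 0.8771, 0.4975)
2q̇ = q⊗(0,ω) = (-0.4000000, 0.1585786, 0.4071070, 1.0242642)
updated quaternion q' = (0.6859, 0.5070, 0.5194, 0.0511)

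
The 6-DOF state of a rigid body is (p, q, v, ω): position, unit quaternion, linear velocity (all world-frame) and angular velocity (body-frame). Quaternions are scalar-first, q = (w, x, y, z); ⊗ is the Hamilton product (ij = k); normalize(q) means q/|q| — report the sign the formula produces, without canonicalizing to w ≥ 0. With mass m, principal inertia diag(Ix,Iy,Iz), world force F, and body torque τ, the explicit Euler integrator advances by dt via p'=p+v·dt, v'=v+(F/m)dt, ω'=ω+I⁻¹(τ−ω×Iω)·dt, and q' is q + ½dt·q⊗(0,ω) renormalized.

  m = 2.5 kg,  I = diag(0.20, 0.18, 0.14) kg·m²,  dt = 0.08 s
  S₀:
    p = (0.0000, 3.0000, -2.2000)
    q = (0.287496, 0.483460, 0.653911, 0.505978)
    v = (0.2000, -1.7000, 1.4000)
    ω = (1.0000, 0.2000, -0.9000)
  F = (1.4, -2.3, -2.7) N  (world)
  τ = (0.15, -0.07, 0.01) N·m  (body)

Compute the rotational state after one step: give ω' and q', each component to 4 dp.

ω' = (1.0571, 0.1929, -0.8920)
q' = (0.2807, 0.4667, 0.6928, 0.4726)

gyro term ω×Iω = (0.0072, -0.0540, -0.0040)
(τ − ω×Iω)/I = (0.7140, -0.0889, 0.1000)
ω' = ω + α·dt = (1.0571, 0.1929, -0.8920)
2q̇ = q⊗(0,ω) = (-0.1588620, -0.4022195, 0.9985912, -0.8159654)
q' = normalize(q + ½dt·q⊗(0,ω)) = (0.2807, 0.4667, 0.6928, 0.4726)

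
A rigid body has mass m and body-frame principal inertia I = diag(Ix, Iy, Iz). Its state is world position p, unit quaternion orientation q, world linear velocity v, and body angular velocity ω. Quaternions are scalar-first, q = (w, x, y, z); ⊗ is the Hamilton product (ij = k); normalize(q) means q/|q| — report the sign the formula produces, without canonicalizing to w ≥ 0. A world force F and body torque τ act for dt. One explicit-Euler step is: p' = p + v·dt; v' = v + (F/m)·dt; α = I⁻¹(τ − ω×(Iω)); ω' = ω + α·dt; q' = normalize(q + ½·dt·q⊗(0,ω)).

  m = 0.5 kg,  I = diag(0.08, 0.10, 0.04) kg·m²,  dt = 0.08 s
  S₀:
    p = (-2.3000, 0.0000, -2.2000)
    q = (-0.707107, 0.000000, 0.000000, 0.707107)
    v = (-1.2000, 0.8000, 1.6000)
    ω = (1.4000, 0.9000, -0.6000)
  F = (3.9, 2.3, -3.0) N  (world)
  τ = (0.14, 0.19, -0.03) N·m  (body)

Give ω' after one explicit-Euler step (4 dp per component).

ω' = (1.5076, 1.0789, -0.7104)

ω×(Iω) gyroscopic = (0.0324, -0.0336, 0.0252)
angular accel α = (1.3450, 2.2360, -1.3800)
ω' = ω + α·dt = (1.5076, 1.0789, -0.7104)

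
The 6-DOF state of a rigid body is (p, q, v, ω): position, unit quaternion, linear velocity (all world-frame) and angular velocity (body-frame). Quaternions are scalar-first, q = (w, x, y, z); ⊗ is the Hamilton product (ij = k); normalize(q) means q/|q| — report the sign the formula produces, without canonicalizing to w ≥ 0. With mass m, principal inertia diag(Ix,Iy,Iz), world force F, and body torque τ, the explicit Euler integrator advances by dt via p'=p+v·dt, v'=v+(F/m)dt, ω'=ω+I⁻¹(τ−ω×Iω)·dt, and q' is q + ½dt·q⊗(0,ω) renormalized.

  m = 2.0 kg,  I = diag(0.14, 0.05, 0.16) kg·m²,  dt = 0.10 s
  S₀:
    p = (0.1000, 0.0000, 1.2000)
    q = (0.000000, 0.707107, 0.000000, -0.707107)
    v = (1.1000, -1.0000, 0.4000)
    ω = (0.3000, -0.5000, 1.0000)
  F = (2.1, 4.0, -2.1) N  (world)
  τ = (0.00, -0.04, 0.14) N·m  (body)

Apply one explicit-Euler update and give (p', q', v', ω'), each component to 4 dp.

p' = (0.2100, -0.1000, 1.2400)
q' = (0.0247, 0.6883, -0.0459, -0.7236)
v' = (1.2050, -0.8000, 0.2950)
ω' = (0.3393, -0.5680, 1.0791)

a = (1.0500, 2.0000, -1.0500)
p' = p + v·dt = (0.2100, -0.1000, 1.2400)
new velocity v' = (1.2050, -0.8000, 0.2950)
precession coupling ω×(Iω) = (-0.0550, -0.0060, 0.0135)
angular accel α = (0.3929, -0.6800, 0.7906)
ω' = ω + α·dt = (0.3393, -0.5680, 1.0791)
2q̇ = q⊗(0,ω) = (0.4949749, -0.3535535, -0.9192391, -0.3535535)
updated quaternion q' = (0.0247, 0.6883, -0.0459, -0.7236)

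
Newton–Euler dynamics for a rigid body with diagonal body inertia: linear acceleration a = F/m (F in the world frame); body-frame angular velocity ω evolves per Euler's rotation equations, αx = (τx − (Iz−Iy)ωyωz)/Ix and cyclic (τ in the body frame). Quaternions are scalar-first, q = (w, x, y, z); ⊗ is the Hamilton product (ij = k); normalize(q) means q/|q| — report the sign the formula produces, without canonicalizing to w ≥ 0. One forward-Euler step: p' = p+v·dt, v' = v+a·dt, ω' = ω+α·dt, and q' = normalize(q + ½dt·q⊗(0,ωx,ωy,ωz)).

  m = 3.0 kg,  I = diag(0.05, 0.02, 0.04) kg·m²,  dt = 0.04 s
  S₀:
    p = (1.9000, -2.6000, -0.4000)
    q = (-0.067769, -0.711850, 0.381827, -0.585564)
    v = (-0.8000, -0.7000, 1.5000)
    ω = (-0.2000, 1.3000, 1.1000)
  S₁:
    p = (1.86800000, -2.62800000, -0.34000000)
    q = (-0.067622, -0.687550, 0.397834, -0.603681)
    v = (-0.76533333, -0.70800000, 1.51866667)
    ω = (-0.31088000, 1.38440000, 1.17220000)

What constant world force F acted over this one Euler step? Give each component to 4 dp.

F = (2.6000, -0.6000, 1.4000)

velocity change Δv = (0.03466667, -0.00800000, 0.01866667)
applied force F = (2.6000, -0.6000, 1.4000)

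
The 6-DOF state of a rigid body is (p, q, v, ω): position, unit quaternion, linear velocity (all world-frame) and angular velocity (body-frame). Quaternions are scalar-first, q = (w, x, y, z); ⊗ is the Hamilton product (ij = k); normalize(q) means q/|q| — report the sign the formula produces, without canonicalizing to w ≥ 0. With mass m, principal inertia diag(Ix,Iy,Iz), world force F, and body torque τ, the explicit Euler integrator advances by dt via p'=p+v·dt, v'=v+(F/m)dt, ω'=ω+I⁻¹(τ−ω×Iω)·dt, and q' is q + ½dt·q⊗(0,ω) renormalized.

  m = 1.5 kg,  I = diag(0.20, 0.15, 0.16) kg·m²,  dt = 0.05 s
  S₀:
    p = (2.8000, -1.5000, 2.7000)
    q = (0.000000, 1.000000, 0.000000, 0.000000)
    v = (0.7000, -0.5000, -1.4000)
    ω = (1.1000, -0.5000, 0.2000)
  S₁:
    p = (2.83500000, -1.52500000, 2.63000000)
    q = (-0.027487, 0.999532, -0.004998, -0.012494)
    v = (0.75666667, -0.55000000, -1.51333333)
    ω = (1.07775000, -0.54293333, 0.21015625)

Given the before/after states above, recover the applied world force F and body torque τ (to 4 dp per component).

Δv = v₁−v₀ = (0.05666667, -0.05000000, -0.11333333)
F = m·Δv/dt = (1.7000, -1.5000, -3.4000)
ω₁ − ω₀ = (-0.02225000, -0.04293333, 0.01015625)
ω₀×(Iω₀) = (-0.0010, 0.0088, 0.0275)
applied torque τ = (-0.0900, -0.1200, 0.0600)

F = (1.7000, -1.5000, -3.4000)
τ = (-0.0900, -0.1200, 0.0600)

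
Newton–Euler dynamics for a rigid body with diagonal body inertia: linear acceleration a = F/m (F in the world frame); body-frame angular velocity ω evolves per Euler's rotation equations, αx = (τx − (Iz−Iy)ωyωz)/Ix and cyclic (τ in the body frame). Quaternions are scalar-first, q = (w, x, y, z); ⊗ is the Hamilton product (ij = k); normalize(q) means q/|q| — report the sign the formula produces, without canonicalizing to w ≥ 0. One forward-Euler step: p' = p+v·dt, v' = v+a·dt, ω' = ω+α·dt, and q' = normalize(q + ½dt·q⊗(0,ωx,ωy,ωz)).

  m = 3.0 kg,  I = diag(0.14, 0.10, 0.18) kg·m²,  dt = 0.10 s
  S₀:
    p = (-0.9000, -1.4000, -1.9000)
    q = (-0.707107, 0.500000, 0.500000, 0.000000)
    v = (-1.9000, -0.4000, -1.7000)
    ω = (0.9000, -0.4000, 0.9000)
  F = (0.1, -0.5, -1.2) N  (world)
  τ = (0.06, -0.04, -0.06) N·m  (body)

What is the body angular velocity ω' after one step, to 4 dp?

ω' = (0.9634, -0.4076, 0.8587)

gyro term ω×Iω = (-0.0288, -0.0324, 0.0144)
angular accel α = (0.6343, -0.0760, -0.4133)
ω' = ω + α·dt = (0.9634, -0.4076, 0.8587)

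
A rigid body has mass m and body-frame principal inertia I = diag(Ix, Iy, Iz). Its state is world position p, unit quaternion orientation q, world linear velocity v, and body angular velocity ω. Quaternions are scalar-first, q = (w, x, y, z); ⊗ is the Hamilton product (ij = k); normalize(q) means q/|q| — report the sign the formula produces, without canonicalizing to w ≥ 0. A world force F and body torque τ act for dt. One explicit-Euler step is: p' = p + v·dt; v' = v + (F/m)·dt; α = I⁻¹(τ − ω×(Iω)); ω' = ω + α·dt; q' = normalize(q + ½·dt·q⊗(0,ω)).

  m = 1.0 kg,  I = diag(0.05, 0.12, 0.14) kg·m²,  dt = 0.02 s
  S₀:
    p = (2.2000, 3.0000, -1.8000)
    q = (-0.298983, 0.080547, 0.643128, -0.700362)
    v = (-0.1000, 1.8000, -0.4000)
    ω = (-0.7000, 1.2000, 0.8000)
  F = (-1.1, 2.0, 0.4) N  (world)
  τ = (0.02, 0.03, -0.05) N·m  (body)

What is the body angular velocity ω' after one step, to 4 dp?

ω' = (-0.6997, 1.1966, 0.8013)

gyro term ω×Iω = (0.0192, 0.0504, -0.0588)
(τ − ω×Iω)/I = (0.0160, -0.1700, 0.0629)
ω' = ω + α·dt = (-0.6997, 1.1966, 0.8013)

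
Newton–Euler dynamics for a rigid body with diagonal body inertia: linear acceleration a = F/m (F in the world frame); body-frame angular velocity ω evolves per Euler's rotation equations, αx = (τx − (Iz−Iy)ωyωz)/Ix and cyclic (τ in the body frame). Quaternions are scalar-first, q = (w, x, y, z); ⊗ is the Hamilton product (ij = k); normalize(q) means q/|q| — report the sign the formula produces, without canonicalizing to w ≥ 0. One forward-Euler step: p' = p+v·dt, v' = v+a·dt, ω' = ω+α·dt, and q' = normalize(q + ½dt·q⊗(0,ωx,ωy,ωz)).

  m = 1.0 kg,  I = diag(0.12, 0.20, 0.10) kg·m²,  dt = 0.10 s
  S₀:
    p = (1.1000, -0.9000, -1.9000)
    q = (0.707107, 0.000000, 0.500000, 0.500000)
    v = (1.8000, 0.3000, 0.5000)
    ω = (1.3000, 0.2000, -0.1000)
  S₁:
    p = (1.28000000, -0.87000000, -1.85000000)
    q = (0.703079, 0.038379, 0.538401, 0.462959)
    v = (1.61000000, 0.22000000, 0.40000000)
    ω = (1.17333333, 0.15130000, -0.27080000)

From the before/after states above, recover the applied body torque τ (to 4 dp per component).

τ = (-0.1500, -0.1000, -0.1500)

ω₁ − ω₀ = (-0.12666667, -0.04870000, -0.17080000)
ω₀×(Iω₀) = (0.0020, -0.0026, 0.0208)
τ = I·(Δω/dt) + ω₀×(Iω₀) = (-0.1500, -0.1000, -0.1500)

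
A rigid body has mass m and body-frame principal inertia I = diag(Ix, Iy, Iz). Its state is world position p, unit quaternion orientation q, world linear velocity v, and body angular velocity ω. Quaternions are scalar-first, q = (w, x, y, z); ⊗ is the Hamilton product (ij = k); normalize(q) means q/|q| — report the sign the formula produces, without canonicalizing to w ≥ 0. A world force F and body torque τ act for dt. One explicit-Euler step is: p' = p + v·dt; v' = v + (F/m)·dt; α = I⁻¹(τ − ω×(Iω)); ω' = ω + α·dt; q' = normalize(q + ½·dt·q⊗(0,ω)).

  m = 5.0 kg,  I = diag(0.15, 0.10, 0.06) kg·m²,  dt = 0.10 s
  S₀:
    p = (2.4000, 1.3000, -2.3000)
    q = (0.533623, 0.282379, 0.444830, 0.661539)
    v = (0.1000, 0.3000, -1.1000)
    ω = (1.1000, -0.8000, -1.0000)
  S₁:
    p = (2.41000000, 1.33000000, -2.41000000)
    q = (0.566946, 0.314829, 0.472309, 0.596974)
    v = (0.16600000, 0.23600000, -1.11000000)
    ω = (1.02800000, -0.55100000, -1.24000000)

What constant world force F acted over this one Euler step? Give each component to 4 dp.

F = (3.3000, -3.2000, -0.5000)

Δv = v₁−v₀ = (0.06600000, -0.06400000, -0.01000000)
applied force F = (3.3000, -3.2000, -0.5000)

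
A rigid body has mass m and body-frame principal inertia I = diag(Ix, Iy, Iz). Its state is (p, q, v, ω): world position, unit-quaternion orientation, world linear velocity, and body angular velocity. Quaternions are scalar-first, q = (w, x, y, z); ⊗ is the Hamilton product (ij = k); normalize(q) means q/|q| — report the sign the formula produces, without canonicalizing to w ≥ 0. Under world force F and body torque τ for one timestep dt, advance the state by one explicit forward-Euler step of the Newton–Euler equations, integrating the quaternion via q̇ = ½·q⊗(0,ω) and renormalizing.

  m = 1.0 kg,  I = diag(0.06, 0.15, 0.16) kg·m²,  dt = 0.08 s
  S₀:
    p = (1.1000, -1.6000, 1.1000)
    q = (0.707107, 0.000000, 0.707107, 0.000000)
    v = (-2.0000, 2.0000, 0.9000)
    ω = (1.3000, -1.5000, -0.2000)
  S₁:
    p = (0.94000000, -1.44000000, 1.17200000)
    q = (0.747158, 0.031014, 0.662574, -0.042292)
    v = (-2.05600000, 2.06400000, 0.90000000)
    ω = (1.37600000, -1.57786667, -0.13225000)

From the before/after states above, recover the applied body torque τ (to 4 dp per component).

Δω = ω₁−ω₀ = (0.07600000, -0.07786667, 0.06775000)
ω₀×(Iω₀) = (0.0030, 0.0260, -0.1755)
τ = I·(Δω/dt) + ω₀×(Iω₀) = (0.0600, -0.1200, -0.0400)

τ = (0.0600, -0.1200, -0.0400)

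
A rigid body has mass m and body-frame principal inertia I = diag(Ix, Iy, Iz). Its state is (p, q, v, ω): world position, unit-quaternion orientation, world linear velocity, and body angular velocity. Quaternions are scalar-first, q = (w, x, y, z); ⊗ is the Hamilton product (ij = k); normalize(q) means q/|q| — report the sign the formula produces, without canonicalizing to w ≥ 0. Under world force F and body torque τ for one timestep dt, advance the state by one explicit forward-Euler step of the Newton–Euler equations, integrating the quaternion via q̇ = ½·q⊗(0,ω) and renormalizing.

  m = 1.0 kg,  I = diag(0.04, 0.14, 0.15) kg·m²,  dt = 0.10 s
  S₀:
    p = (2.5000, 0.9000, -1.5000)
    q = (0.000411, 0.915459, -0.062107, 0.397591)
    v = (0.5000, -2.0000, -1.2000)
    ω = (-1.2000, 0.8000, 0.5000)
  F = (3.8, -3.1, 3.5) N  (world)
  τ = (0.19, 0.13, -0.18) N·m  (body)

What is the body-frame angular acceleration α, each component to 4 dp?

α = (4.6500, 0.4571, -0.5600)

gyro term ω×Iω = (0.0040, 0.0660, -0.0960)
angular accel α = (4.6500, 0.4571, -0.5600)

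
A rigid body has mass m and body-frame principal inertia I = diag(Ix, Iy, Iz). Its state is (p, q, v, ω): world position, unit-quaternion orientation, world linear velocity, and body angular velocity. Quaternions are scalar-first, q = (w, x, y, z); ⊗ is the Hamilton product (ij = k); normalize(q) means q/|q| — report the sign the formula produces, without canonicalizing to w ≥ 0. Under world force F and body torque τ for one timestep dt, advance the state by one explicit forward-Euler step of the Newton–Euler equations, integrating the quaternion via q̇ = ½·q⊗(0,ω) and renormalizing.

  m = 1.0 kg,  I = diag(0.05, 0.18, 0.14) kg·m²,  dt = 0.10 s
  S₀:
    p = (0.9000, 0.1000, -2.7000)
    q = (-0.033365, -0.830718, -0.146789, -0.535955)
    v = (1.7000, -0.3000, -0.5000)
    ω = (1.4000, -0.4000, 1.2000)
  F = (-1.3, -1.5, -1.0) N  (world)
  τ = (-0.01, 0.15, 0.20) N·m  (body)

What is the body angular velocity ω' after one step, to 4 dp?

(τ − ω×Iω)/I = (-0.5840, 1.6733, 1.9486)
new body rate ω' = (1.3416, -0.2327, 1.3949)

ω' = (1.3416, -0.2327, 1.3949)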